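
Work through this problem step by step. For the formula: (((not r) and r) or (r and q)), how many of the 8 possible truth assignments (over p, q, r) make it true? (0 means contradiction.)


Check all 8 assignments:
p=0, q=0, r=0: 0
p=0, q=0, r=1: 0
p=0, q=1, r=0: 0
p=0, q=1, r=1: 1
p=1, q=0, r=0: 0
p=1, q=0, r=1: 0
p=1, q=1, r=0: 0
p=1, q=1, r=1: 1
Count of True = 2

2


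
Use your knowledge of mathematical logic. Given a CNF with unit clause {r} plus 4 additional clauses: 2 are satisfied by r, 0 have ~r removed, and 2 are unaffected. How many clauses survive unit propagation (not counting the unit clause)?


Satisfied (removed): 2
Shortened (remain): 0
Unchanged (remain): 2
Remaining = 0 + 2 = 2

2


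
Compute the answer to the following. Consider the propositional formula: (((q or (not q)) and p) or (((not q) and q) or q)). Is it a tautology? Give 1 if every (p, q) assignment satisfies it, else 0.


Check all 4 assignments:
p=0, q=0: 0
p=0, q=1: 1
p=1, q=0: 1
p=1, q=1: 1
Satisfying count = 3/4.
Tautology iff count = 4: no.

0


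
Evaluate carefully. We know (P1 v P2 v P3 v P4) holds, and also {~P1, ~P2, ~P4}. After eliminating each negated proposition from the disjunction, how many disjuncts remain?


Original disjuncts (4): P1, P2, P3, P4
Negated (eliminate): ~P1, ~P2, ~P4
Remaining disjuncts: P3
Count = 4 - 3 = 1

1


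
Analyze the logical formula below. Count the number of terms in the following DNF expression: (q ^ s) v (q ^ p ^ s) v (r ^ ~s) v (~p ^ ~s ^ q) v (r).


A DNF formula is a disjunction of terms (conjunctions).
Terms are separated by v.
Counting the disjuncts: 5 terms.

5


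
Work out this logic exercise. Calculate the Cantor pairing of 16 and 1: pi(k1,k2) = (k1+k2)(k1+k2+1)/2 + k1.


k1 + k2 = 17
(k1+k2)(k1+k2+1)/2 = 17 * 18 / 2 = 153
pi = 153 + 16 = 169

169


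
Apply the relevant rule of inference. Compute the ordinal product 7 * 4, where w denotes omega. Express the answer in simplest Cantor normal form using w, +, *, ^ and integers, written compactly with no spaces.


Compute 7 * 4.
Ordinal * is associative and left-distributive over +, but NOT commutative; for finite n>1, n*w = w but w*n stays w*n.
Both finite; ordinal * agrees with natural *: 7 * 4 = 28.
Result = 28

28


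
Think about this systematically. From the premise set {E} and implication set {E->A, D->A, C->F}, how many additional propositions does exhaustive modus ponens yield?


Initial facts: {E}
Apply modus ponens to closure:
  E and E->A  =>  A
Final known: {A, E}
New propositions: {A}
Count = 1

1


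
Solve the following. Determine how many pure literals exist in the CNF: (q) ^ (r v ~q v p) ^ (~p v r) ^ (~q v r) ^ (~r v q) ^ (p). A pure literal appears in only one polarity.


Check each variable for pure literal status:
p: mixed (not pure)
q: mixed (not pure)
r: mixed (not pure)
Pure literal count = 0

0


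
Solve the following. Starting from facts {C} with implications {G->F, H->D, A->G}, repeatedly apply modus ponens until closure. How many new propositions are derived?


Initial facts: {C}
Apply modus ponens to closure:
  (no implication fires)
Final known: {C}
New propositions: {(none)}
Count = 0

0


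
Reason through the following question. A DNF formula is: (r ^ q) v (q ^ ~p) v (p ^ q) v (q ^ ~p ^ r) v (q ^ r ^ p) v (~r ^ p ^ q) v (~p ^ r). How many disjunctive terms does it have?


A DNF formula is a disjunction of terms (conjunctions).
Terms are separated by v.
Counting the disjuncts: 7 terms.

7


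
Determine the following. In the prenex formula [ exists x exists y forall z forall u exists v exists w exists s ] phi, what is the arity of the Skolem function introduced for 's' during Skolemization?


Quantifier prefix: exists x exists y forall z forall u exists v exists w exists s
's' is existentially quantified at position 7.
Universal variables preceding it: z, u
Skolem function arity = 2

2


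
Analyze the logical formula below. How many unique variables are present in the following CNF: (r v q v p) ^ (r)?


Identify each variable that appears in the formula.
Variables found: p, q, r
Count = 3

3


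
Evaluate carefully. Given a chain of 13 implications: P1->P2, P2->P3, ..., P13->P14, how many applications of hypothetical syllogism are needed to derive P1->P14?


With 13 implications in a chain connecting 14 propositions:
P1->P2, P2->P3, ..., P13->P14
Steps needed = (number of implications) - 1 = 13 - 1 = 12

12


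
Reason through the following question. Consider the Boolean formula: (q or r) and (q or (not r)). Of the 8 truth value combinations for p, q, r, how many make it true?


Evaluate all 8 assignments for p, q, r:
p=0, q=0, r=0: 0
p=0, q=0, r=1: 0
p=0, q=1, r=0: 1
p=0, q=1, r=1: 1
p=1, q=0, r=0: 0
p=1, q=0, r=1: 0
p=1, q=1, r=0: 1
p=1, q=1, r=1: 1
Satisfying count = 4

4


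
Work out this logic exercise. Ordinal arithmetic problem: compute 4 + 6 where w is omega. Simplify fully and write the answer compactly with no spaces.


Compute 4 + 6.
Ordinal + is associative but NOT commutative; for finite n>0, n + w = w but w + n stays w+n.
Both operands finite; ordinal + agrees with natural +: 4 + 6 = 10.
Result = 10

10


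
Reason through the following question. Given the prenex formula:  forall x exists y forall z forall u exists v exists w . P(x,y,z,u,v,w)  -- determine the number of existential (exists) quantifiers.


Quantifier prefix: forall x exists y forall z forall u exists v exists w
Mark each quantifier type:
  U E U U E E
Universal count = 3, Existential count = 3
Asked for existential (exists) quantifiers: 3

3


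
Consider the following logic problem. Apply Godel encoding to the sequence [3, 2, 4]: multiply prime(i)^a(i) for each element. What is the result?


Encode each element as an exponent of the corresponding prime:
  2^3 = 8
  3^2 = 9
  5^4 = 625
Product = 8 * 9 * 625 = 45000

45000


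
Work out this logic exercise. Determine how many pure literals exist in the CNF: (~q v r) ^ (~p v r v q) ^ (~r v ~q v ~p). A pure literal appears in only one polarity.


Check each variable for pure literal status:
p: pure negative
q: mixed (not pure)
r: mixed (not pure)
Pure literal count = 1

1


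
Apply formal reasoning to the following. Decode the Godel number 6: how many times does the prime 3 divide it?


Factorize 6 by dividing by 3 repeatedly.
Division steps: 3 divides 6 exactly 1 time(s).
Exponent of 3 = 1

1


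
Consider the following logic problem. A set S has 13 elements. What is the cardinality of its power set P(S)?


The power set of a set with n elements has 2^n elements.
|P(S)| = 2^13 = 8192

8192


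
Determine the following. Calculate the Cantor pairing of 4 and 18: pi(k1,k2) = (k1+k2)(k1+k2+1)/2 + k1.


k1 + k2 = 22
(k1+k2)(k1+k2+1)/2 = 22 * 23 / 2 = 253
pi = 253 + 4 = 257

257


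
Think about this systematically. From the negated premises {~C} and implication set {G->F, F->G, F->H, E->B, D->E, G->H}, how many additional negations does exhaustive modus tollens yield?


Initial negated facts: {~C}
Apply modus tollens to closure:
  (no implication fires)
Final negated: {~C}
New negations: {(none)}
Count = 0

0


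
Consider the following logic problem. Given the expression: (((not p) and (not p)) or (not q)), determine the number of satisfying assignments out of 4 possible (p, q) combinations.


Check all 4 assignments:
p=0, q=0: 1
p=0, q=1: 1
p=1, q=0: 1
p=1, q=1: 0
Count of True = 3

3


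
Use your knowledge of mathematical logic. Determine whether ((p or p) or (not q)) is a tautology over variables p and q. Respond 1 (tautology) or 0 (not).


Check all 4 assignments:
p=0, q=0: 1
p=0, q=1: 0
p=1, q=0: 1
p=1, q=1: 1
Satisfying count = 3/4.
Tautology iff count = 4: no.

0


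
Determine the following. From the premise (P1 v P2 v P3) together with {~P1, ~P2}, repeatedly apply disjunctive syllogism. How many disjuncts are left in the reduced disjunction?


Original disjuncts (3): P1, P2, P3
Negated (eliminate): ~P1, ~P2
Remaining disjuncts: P3
Count = 3 - 2 = 1

1


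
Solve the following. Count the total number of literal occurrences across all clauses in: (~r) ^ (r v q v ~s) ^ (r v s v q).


Counting literals in each clause:
Clause 1: 1 literal(s)
Clause 2: 3 literal(s)
Clause 3: 3 literal(s)
Total = 7

7


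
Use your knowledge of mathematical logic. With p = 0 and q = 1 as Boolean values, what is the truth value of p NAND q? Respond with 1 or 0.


p = 0, q = 1
Operation: p NAND q
Evaluate: 0 NAND 1 = 1

1


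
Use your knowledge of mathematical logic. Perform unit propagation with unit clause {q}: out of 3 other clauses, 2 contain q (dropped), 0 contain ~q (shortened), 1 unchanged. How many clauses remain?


Satisfied (removed): 2
Shortened (remain): 0
Unchanged (remain): 1
Remaining = 0 + 1 = 1

1


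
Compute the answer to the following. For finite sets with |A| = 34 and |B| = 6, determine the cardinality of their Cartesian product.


The Cartesian product A x B contains all ordered pairs (a, b).
|A x B| = |A| * |B| = 34 * 6 = 204

204


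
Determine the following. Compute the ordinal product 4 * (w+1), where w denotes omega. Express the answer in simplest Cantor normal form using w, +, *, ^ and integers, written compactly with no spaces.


Compute 4 * (w+1).
Ordinal * is associative and left-distributive over +, but NOT commutative; for finite n>1, n*w = w but w*n stays w*n.
By left-distributivity: 4 * (w+1) = 4*w + 4*1 = w + 4 = w+4.
Result = w+4

w+4


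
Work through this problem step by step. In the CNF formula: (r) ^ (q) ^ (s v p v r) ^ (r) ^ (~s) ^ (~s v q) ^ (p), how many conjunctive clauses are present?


A CNF formula is a conjunction of clauses.
Clauses are separated by ^.
Counting the conjuncts: 7 clauses.

7


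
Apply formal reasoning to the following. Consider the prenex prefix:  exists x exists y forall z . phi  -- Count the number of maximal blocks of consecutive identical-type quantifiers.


Quantifier-type sequence: E E A  (A=forall, E=exists)
Group into maximal same-type runs:
  Ex2 | Ax1
Number of blocks = 2

2


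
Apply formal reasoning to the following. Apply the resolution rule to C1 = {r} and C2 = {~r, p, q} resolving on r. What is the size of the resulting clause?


Remove r from C1 and ~r from C2.
C1 remainder: {}
C2 remainder: {p, q}
Union (resolvent): {p, q}
Resolvent has 2 literal(s).

2


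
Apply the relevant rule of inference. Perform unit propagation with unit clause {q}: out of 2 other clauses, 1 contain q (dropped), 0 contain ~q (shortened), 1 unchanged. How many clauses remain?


Satisfied (removed): 1
Shortened (remain): 0
Unchanged (remain): 1
Remaining = 0 + 1 = 1

1


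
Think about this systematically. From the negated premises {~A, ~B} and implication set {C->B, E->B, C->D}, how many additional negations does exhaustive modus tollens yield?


Initial negated facts: {~A, ~B}
Apply modus tollens to closure:
  ~B and C->B  =>  ~C
  ~B and E->B  =>  ~E
Final negated: {~A, ~B, ~C, ~E}
New negations: {~C, ~E}
Count = 2

2


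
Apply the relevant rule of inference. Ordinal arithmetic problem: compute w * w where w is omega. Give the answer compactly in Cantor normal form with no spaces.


Compute w * w.
Ordinal * is associative and left-distributive over +, but NOT commutative; for finite n>1, n*w = w but w*n stays w*n.
w * w = w^2 by definition.
Result = w^2

w^2


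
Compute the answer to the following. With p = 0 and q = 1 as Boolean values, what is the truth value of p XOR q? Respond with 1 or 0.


p = 0, q = 1
Operation: p XOR q
Evaluate: 0 XOR 1 = 1

1


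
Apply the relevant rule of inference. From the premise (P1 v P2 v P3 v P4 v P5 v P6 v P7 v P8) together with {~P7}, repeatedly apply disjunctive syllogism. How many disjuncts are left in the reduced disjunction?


Original disjuncts (8): P1, P2, P3, P4, P5, P6, P7, P8
Negated (eliminate): ~P7
Remaining disjuncts: P1, P2, P3, P4, P5, P6, P8
Count = 8 - 1 = 7

7


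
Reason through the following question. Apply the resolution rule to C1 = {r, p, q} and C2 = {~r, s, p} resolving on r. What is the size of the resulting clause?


Remove r from C1 and ~r from C2.
C1 remainder: {p, q}
C2 remainder: {s, p}
Union (resolvent): {p, q, s}
Resolvent has 3 literal(s).

3


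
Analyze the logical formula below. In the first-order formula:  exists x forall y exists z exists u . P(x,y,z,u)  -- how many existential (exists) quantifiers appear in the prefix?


Quantifier prefix: exists x forall y exists z exists u
Mark each quantifier type:
  E U E E
Universal count = 1, Existential count = 3
Asked for existential (exists) quantifiers: 3

3


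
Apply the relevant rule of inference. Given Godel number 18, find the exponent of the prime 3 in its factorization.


Factorize 18 by dividing by 3 repeatedly.
Division steps: 3 divides 18 exactly 2 time(s).
Exponent of 3 = 2

2


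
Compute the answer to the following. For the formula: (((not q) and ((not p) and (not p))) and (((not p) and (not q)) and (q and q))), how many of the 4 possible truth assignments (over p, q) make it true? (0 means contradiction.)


Check all 4 assignments:
p=0, q=0: 0
p=0, q=1: 0
p=1, q=0: 0
p=1, q=1: 0
Count of True = 0

0


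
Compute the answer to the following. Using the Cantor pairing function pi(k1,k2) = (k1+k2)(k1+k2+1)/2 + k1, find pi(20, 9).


k1 + k2 = 29
(k1+k2)(k1+k2+1)/2 = 29 * 30 / 2 = 435
pi = 435 + 20 = 455

455


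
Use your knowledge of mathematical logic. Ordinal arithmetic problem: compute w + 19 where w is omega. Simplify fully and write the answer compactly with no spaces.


Compute w + 19.
Ordinal + is associative but NOT commutative; for finite n>0, n + w = w but w + n stays w+n.
w + 19 is already in normal form (a successor ordinal beyond w).
Result = w+19

w+19


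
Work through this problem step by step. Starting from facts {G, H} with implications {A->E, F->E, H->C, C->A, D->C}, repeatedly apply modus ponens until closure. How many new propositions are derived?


Initial facts: {G, H}
Apply modus ponens to closure:
  H and H->C  =>  C
  C and C->A  =>  A
  A and A->E  =>  E
Final known: {A, C, E, G, H}
New propositions: {A, C, E}
Count = 3

3


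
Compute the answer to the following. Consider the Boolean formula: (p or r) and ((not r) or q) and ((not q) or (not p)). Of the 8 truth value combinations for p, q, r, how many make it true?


Evaluate all 8 assignments for p, q, r:
p=0, q=0, r=0: 0
p=0, q=0, r=1: 0
p=0, q=1, r=0: 0
p=0, q=1, r=1: 1
p=1, q=0, r=0: 1
p=1, q=0, r=1: 0
p=1, q=1, r=0: 0
p=1, q=1, r=1: 0
Satisfying count = 2

2


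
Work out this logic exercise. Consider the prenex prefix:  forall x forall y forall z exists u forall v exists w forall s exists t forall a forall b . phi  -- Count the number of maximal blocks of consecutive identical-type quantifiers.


Quantifier-type sequence: A A A E A E A E A A  (A=forall, E=exists)
Group into maximal same-type runs:
  Ax3 | Ex1 | Ax1 | Ex1 | Ax1 | Ex1 | Ax2
Number of blocks = 7

7


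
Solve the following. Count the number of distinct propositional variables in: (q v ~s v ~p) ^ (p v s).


Identify each variable that appears in the formula.
Variables found: p, q, s
Count = 3

3


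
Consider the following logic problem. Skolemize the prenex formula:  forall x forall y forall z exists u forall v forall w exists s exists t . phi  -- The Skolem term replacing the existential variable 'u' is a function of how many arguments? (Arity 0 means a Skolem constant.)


Quantifier prefix: forall x forall y forall z exists u forall v forall w exists s exists t
'u' is existentially quantified at position 4.
Universal variables preceding it: x, y, z
Skolem function arity = 3

3


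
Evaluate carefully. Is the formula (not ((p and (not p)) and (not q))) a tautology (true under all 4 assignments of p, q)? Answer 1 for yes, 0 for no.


Check all 4 assignments:
p=0, q=0: 1
p=0, q=1: 1
p=1, q=0: 1
p=1, q=1: 1
Satisfying count = 4/4.
Tautology iff count = 4: yes.

1


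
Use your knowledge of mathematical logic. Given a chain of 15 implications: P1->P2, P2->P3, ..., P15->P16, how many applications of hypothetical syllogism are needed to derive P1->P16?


With 15 implications in a chain connecting 16 propositions:
P1->P2, P2->P3, ..., P15->P16
Steps needed = (number of implications) - 1 = 15 - 1 = 14

14


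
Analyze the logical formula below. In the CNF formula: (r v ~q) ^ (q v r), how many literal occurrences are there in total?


Counting literals in each clause:
Clause 1: 2 literal(s)
Clause 2: 2 literal(s)
Total = 4

4


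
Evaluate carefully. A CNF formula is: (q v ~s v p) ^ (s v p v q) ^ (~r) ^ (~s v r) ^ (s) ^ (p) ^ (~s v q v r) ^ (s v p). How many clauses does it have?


A CNF formula is a conjunction of clauses.
Clauses are separated by ^.
Counting the conjuncts: 8 clauses.

8


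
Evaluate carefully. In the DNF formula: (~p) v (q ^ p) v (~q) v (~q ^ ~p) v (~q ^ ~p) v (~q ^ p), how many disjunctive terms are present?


A DNF formula is a disjunction of terms (conjunctions).
Terms are separated by v.
Counting the disjuncts: 6 terms.

6


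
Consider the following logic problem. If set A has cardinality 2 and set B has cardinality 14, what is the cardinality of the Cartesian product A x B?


The Cartesian product A x B contains all ordered pairs (a, b).
|A x B| = |A| * |B| = 2 * 14 = 28

28


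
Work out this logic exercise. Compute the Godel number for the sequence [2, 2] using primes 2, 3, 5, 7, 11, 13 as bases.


Encode each element as an exponent of the corresponding prime:
  2^2 = 4
  3^2 = 9
Product = 4 * 9 = 36

36


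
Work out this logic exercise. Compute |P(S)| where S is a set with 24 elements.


The power set of a set with n elements has 2^n elements.
|P(S)| = 2^24 = 16777216

16777216


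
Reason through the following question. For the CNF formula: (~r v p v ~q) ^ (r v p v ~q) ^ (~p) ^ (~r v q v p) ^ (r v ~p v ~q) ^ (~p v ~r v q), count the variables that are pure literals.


Check each variable for pure literal status:
p: mixed (not pure)
q: mixed (not pure)
r: mixed (not pure)
Pure literal count = 0

0


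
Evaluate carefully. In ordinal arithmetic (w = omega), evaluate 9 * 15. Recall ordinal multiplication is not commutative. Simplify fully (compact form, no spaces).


Compute 9 * 15.
Ordinal * is associative and left-distributive over +, but NOT commutative; for finite n>1, n*w = w but w*n stays w*n.
Both finite; ordinal * agrees with natural *: 9 * 15 = 135.
Result = 135

135


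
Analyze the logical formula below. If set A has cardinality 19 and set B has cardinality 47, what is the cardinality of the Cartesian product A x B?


The Cartesian product A x B contains all ordered pairs (a, b).
|A x B| = |A| * |B| = 19 * 47 = 893

893


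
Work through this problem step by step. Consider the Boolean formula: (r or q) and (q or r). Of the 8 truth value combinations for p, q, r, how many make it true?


Evaluate all 8 assignments for p, q, r:
p=0, q=0, r=0: 0
p=0, q=0, r=1: 1
p=0, q=1, r=0: 1
p=0, q=1, r=1: 1
p=1, q=0, r=0: 0
p=1, q=0, r=1: 1
p=1, q=1, r=0: 1
p=1, q=1, r=1: 1
Satisfying count = 6

6


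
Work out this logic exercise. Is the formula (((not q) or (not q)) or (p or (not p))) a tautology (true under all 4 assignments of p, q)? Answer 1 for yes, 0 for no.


Check all 4 assignments:
p=0, q=0: 1
p=0, q=1: 1
p=1, q=0: 1
p=1, q=1: 1
Satisfying count = 4/4.
Tautology iff count = 4: yes.

1


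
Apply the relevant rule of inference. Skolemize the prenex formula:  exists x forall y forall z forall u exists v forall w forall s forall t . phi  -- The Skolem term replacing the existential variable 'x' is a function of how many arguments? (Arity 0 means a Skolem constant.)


Quantifier prefix: exists x forall y forall z forall u exists v forall w forall s forall t
'x' is existentially quantified at position 1.
No universal quantifiers precede it.
Skolem function arity = 0 (a Skolem constant)

0


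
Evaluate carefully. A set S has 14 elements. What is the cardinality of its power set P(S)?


The power set of a set with n elements has 2^n elements.
|P(S)| = 2^14 = 16384

16384


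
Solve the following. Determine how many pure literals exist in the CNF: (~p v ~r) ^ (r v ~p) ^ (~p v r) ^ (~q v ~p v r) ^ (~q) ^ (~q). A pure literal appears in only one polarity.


Check each variable for pure literal status:
p: pure negative
q: pure negative
r: mixed (not pure)
Pure literal count = 2

2


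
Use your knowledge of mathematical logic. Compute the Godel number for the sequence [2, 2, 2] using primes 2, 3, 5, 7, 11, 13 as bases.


Encode each element as an exponent of the corresponding prime:
  2^2 = 4
  3^2 = 9
  5^2 = 25
Product = 4 * 9 * 25 = 900

900


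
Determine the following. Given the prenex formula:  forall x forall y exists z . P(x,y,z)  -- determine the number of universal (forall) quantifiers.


Quantifier prefix: forall x forall y exists z
Mark each quantifier type:
  U U E
Universal count = 2, Existential count = 1
Asked for universal (forall) quantifiers: 2

2


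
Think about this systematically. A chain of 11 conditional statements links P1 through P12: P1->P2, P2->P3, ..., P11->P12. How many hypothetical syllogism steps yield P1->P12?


With 11 implications in a chain connecting 12 propositions:
P1->P2, P2->P3, ..., P11->P12
Steps needed = (number of implications) - 1 = 11 - 1 = 10

10


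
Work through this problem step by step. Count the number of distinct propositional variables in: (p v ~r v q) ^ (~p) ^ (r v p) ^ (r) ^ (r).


Identify each variable that appears in the formula.
Variables found: p, q, r
Count = 3

3


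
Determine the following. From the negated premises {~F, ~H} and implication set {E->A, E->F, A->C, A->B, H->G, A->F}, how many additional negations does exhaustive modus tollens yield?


Initial negated facts: {~F, ~H}
Apply modus tollens to closure:
  ~F and E->F  =>  ~E
  ~F and A->F  =>  ~A
Final negated: {~A, ~E, ~F, ~H}
New negations: {~A, ~E}
Count = 2

2


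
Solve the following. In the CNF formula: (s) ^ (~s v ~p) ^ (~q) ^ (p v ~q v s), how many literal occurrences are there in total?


Counting literals in each clause:
Clause 1: 1 literal(s)
Clause 2: 2 literal(s)
Clause 3: 1 literal(s)
Clause 4: 3 literal(s)
Total = 7

7


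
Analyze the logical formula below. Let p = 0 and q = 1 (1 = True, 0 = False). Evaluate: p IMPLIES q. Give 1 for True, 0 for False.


p = 0, q = 1
Operation: p IMPLIES q
Evaluate: 0 IMPLIES 1 = 1

1


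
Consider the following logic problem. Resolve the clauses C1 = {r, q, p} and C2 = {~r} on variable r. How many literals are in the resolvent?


Remove r from C1 and ~r from C2.
C1 remainder: {q, p}
C2 remainder: {}
Union (resolvent): {p, q}
Resolvent has 2 literal(s).

2


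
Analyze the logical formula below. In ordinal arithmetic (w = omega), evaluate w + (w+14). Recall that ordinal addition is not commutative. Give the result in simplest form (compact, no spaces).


Compute w + (w+14).
Ordinal + is associative but NOT commutative; for finite n>0, n + w = w but w + n stays w+n.
w + (w+14) = (w+w) + 14 = w*2+14.
Result = w*2+14

w*2+14


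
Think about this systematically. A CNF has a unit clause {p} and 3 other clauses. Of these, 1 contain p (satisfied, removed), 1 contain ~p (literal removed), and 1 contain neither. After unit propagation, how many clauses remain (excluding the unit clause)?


Satisfied (removed): 1
Shortened (remain): 1
Unchanged (remain): 1
Remaining = 1 + 1 = 2

2


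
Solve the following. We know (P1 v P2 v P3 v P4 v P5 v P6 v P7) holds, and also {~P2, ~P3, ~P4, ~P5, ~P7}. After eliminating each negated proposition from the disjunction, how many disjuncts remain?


Original disjuncts (7): P1, P2, P3, P4, P5, P6, P7
Negated (eliminate): ~P2, ~P3, ~P4, ~P5, ~P7
Remaining disjuncts: P1, P6
Count = 7 - 5 = 2

2


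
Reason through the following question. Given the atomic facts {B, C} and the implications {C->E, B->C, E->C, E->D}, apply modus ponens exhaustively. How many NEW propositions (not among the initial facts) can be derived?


Initial facts: {B, C}
Apply modus ponens to closure:
  C and C->E  =>  E
  E and E->D  =>  D
Final known: {B, C, D, E}
New propositions: {D, E}
Count = 2

2


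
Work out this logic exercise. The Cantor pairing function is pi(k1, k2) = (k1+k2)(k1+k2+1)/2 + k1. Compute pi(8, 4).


k1 + k2 = 12
(k1+k2)(k1+k2+1)/2 = 12 * 13 / 2 = 78
pi = 78 + 8 = 86

86


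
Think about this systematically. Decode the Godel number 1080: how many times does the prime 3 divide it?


Factorize 1080 by dividing by 3 repeatedly.
Division steps: 3 divides 1080 exactly 3 time(s).
Exponent of 3 = 3

3


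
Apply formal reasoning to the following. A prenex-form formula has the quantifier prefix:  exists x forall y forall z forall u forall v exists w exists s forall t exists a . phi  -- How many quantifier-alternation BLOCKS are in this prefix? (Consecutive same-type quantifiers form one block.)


Quantifier-type sequence: E A A A A E E A E  (A=forall, E=exists)
Group into maximal same-type runs:
  Ex1 | Ax4 | Ex2 | Ax1 | Ex1
Number of blocks = 5

5


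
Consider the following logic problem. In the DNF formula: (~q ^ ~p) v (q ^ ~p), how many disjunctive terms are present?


A DNF formula is a disjunction of terms (conjunctions).
Terms are separated by v.
Counting the disjuncts: 2 terms.

2


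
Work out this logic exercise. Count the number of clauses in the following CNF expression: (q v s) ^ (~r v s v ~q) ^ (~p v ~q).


A CNF formula is a conjunction of clauses.
Clauses are separated by ^.
Counting the conjuncts: 3 clauses.

3


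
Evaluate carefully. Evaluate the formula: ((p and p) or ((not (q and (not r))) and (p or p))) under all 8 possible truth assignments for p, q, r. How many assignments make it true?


Check all 8 assignments:
p=0, q=0, r=0: 0
p=0, q=0, r=1: 0
p=0, q=1, r=0: 0
p=0, q=1, r=1: 0
p=1, q=0, r=0: 1
p=1, q=0, r=1: 1
p=1, q=1, r=0: 1
p=1, q=1, r=1: 1
Count of True = 4

4


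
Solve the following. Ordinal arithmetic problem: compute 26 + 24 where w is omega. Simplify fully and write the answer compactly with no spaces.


Compute 26 + 24.
Ordinal + is associative but NOT commutative; for finite n>0, n + w = w but w + n stays w+n.
Both operands finite; ordinal + agrees with natural +: 26 + 24 = 50.
Result = 50

50


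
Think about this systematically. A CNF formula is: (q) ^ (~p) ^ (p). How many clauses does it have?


A CNF formula is a conjunction of clauses.
Clauses are separated by ^.
Counting the conjuncts: 3 clauses.

3


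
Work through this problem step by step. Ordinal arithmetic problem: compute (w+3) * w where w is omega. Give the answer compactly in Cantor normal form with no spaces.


Compute (w+3) * w.
Ordinal * is associative and left-distributive over +, but NOT commutative; for finite n>1, n*w = w but w*n stays w*n.
(w+3) * w = sup{(w+3)*k : k<w} = sup{w*k+3} = w^2 (the +3 tail is absorbed in the limit).
Result = w^2

w^2


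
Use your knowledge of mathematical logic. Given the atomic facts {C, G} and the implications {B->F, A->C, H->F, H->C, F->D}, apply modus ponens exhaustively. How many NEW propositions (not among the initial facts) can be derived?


Initial facts: {C, G}
Apply modus ponens to closure:
  (no implication fires)
Final known: {C, G}
New propositions: {(none)}
Count = 0

0


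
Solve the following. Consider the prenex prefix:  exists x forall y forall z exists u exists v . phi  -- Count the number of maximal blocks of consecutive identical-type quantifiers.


Quantifier-type sequence: E A A E E  (A=forall, E=exists)
Group into maximal same-type runs:
  Ex1 | Ax2 | Ex2
Number of blocks = 3

3


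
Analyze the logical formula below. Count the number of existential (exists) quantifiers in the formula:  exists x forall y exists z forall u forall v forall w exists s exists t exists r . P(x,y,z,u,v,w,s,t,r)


Quantifier prefix: exists x forall y exists z forall u forall v forall w exists s exists t exists r
Mark each quantifier type:
  E U E U U U E E E
Universal count = 4, Existential count = 5
Asked for existential (exists) quantifiers: 5

5


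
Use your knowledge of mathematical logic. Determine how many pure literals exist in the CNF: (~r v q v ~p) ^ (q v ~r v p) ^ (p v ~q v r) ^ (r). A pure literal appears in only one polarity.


Check each variable for pure literal status:
p: mixed (not pure)
q: mixed (not pure)
r: mixed (not pure)
Pure literal count = 0

0


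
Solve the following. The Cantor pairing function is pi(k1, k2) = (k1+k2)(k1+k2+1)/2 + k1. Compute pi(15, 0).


k1 + k2 = 15
(k1+k2)(k1+k2+1)/2 = 15 * 16 / 2 = 120
pi = 120 + 15 = 135

135


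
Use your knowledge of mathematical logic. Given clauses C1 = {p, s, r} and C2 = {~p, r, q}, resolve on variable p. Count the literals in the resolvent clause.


Remove p from C1 and ~p from C2.
C1 remainder: {s, r}
C2 remainder: {r, q}
Union (resolvent): {q, r, s}
Resolvent has 3 literal(s).

3


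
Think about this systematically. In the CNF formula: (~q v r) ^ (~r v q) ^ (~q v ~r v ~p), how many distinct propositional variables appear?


Identify each variable that appears in the formula.
Variables found: p, q, r
Count = 3

3


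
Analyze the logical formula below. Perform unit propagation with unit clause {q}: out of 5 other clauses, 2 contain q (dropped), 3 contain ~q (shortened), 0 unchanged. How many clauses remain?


Satisfied (removed): 2
Shortened (remain): 3
Unchanged (remain): 0
Remaining = 3 + 0 = 3

3


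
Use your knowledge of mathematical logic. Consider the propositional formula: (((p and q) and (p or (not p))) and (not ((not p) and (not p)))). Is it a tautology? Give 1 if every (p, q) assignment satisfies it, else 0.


Check all 4 assignments:
p=0, q=0: 0
p=0, q=1: 0
p=1, q=0: 0
p=1, q=1: 1
Satisfying count = 1/4.
Tautology iff count = 4: no.

0


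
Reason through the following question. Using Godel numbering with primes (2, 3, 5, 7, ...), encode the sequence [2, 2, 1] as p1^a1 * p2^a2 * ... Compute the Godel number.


Encode each element as an exponent of the corresponding prime:
  2^2 = 4
  3^2 = 9
  5^1 = 5
Product = 4 * 9 * 5 = 180

180


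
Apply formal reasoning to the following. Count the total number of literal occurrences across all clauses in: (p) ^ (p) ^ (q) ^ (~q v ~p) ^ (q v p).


Counting literals in each clause:
Clause 1: 1 literal(s)
Clause 2: 1 literal(s)
Clause 3: 1 literal(s)
Clause 4: 2 literal(s)
Clause 5: 2 literal(s)
Total = 7

7


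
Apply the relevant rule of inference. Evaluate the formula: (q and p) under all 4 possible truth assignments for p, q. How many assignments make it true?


Check all 4 assignments:
p=0, q=0: 0
p=0, q=1: 0
p=1, q=0: 0
p=1, q=1: 1
Count of True = 1

1


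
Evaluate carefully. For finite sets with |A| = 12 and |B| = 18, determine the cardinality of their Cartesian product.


The Cartesian product A x B contains all ordered pairs (a, b).
|A x B| = |A| * |B| = 12 * 18 = 216

216


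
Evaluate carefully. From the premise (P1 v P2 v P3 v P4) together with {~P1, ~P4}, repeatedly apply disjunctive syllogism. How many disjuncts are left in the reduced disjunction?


Original disjuncts (4): P1, P2, P3, P4
Negated (eliminate): ~P1, ~P4
Remaining disjuncts: P2, P3
Count = 4 - 2 = 2

2


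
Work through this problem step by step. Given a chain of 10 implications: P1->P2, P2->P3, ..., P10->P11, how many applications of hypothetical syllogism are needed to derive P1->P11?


With 10 implications in a chain connecting 11 propositions:
P1->P2, P2->P3, ..., P10->P11
Steps needed = (number of implications) - 1 = 10 - 1 = 9

9


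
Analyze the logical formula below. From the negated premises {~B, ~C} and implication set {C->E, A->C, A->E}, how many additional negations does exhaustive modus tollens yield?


Initial negated facts: {~B, ~C}
Apply modus tollens to closure:
  ~C and A->C  =>  ~A
Final negated: {~A, ~B, ~C}
New negations: {~A}
Count = 1

1


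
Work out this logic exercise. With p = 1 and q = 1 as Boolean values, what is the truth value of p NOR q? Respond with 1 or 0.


p = 1, q = 1
Operation: p NOR q
Evaluate: 1 NOR 1 = 0

0


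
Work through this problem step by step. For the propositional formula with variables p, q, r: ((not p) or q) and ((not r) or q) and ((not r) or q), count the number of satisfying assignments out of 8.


Evaluate all 8 assignments for p, q, r:
p=0, q=0, r=0: 1
p=0, q=0, r=1: 0
p=0, q=1, r=0: 1
p=0, q=1, r=1: 1
p=1, q=0, r=0: 0
p=1, q=0, r=1: 0
p=1, q=1, r=0: 1
p=1, q=1, r=1: 1
Satisfying count = 5

5


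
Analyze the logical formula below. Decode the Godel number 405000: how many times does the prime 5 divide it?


Factorize 405000 by dividing by 5 repeatedly.
Division steps: 5 divides 405000 exactly 4 time(s).
Exponent of 5 = 4

4


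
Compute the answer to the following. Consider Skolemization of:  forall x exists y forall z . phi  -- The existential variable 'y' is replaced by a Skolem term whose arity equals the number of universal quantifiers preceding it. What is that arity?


Quantifier prefix: forall x exists y forall z
'y' is existentially quantified at position 2.
Universal variables preceding it: x
Skolem function arity = 1

1


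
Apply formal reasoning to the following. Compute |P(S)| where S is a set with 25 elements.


The power set of a set with n elements has 2^n elements.
|P(S)| = 2^25 = 33554432

33554432


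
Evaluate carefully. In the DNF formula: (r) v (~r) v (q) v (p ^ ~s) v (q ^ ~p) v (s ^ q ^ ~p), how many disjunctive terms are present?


A DNF formula is a disjunction of terms (conjunctions).
Terms are separated by v.
Counting the disjuncts: 6 terms.

6


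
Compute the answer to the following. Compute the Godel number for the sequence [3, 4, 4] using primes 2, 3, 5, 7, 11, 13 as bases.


Encode each element as an exponent of the corresponding prime:
  2^3 = 8
  3^4 = 81
  5^4 = 625
Product = 8 * 81 * 625 = 405000

405000


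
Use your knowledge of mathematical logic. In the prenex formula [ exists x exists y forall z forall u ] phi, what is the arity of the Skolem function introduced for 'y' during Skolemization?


Quantifier prefix: exists x exists y forall z forall u
'y' is existentially quantified at position 2.
No universal quantifiers precede it.
Skolem function arity = 0 (a Skolem constant)

0


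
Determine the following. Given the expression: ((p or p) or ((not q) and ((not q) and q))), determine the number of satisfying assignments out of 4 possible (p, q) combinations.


Check all 4 assignments:
p=0, q=0: 0
p=0, q=1: 0
p=1, q=0: 1
p=1, q=1: 1
Count of True = 2

2


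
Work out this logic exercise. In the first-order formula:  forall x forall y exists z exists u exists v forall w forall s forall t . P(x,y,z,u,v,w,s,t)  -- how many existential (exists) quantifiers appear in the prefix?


Quantifier prefix: forall x forall y exists z exists u exists v forall w forall s forall t
Mark each quantifier type:
  U U E E E U U U
Universal count = 5, Existential count = 3
Asked for existential (exists) quantifiers: 3

3


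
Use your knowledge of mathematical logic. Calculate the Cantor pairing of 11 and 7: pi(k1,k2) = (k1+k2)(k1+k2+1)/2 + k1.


k1 + k2 = 18
(k1+k2)(k1+k2+1)/2 = 18 * 19 / 2 = 171
pi = 171 + 11 = 182

182


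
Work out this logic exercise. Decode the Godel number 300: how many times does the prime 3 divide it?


Factorize 300 by dividing by 3 repeatedly.
Division steps: 3 divides 300 exactly 1 time(s).
Exponent of 3 = 1

1


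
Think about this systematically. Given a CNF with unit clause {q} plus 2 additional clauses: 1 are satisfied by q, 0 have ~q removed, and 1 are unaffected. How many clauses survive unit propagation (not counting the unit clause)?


Satisfied (removed): 1
Shortened (remain): 0
Unchanged (remain): 1
Remaining = 0 + 1 = 1

1


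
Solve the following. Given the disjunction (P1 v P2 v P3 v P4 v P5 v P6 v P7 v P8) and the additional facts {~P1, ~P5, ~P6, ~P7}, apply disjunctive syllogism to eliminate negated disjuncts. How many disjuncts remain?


Original disjuncts (8): P1, P2, P3, P4, P5, P6, P7, P8
Negated (eliminate): ~P1, ~P5, ~P6, ~P7
Remaining disjuncts: P2, P3, P4, P8
Count = 8 - 4 = 4

4


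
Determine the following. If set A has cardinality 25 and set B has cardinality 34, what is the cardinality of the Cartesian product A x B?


The Cartesian product A x B contains all ordered pairs (a, b).
|A x B| = |A| * |B| = 25 * 34 = 850

850


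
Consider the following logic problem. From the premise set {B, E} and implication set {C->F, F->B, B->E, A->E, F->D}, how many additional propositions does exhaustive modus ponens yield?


Initial facts: {B, E}
Apply modus ponens to closure:
  (no implication fires)
Final known: {B, E}
New propositions: {(none)}
Count = 0

0


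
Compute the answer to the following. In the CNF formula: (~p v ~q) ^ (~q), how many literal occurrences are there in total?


Counting literals in each clause:
Clause 1: 2 literal(s)
Clause 2: 1 literal(s)
Total = 3

3


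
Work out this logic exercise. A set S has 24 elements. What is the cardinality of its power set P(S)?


The power set of a set with n elements has 2^n elements.
|P(S)| = 2^24 = 16777216

16777216


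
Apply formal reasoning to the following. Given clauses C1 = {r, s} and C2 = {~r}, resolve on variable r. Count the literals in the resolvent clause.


Remove r from C1 and ~r from C2.
C1 remainder: {s}
C2 remainder: {}
Union (resolvent): {s}
Resolvent has 1 literal(s).

1


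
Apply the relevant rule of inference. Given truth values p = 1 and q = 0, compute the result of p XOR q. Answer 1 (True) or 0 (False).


p = 1, q = 0
Operation: p XOR q
Evaluate: 1 XOR 0 = 1

1


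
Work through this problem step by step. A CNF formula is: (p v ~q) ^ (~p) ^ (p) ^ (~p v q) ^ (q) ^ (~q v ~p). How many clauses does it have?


A CNF formula is a conjunction of clauses.
Clauses are separated by ^.
Counting the conjuncts: 6 clauses.

6


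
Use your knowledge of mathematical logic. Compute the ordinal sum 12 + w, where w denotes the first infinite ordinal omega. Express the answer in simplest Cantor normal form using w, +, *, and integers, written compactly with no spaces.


Compute 12 + w.
Ordinal + is associative but NOT commutative; for finite n>0, n + w = w but w + n stays w+n.
Any finite left addend is absorbed by w on the right: 12 + w = w.
Result = w

w


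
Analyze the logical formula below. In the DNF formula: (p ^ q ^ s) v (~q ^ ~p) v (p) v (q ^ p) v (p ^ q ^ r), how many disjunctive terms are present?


A DNF formula is a disjunction of terms (conjunctions).
Terms are separated by v.
Counting the disjuncts: 5 terms.

5


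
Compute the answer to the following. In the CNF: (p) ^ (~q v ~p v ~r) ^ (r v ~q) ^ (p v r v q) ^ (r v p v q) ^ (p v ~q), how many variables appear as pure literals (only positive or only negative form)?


Check each variable for pure literal status:
p: mixed (not pure)
q: mixed (not pure)
r: mixed (not pure)
Pure literal count = 0

0


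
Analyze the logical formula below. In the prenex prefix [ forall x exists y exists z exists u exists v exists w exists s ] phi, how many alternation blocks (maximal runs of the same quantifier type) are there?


Quantifier-type sequence: A E E E E E E  (A=forall, E=exists)
Group into maximal same-type runs:
  Ax1 | Ex6
Number of blocks = 2

2


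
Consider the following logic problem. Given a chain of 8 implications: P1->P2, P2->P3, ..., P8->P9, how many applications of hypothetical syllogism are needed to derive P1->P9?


With 8 implications in a chain connecting 9 propositions:
P1->P2, P2->P3, ..., P8->P9
Steps needed = (number of implications) - 1 = 8 - 1 = 7

7
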